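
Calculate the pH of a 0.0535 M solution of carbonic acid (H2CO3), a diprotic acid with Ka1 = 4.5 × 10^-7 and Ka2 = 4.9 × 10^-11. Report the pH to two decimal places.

pH = 3.81

Since Ka1 ≫ Ka2, the first ionization dominates [H+].
Ka1 = x²/(0.0535 − x) = 4.5 × 10^-7
x ≈ √(4.5 × 10^-7 × 0.0535) = 1.55 × 10^-4 M
pH = −log(1.55 × 10^-4) = 3.81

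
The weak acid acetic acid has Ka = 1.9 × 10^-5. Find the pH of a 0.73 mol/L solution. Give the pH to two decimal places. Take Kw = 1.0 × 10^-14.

pH = 2.43

CH3COOH ⇌ CH3COO- + H+
From the ICE table, Ka = x²/(0.73 − x) = 1.9 × 10^-5.
Since Ka ≪ C₀, x ≈ √(Ka·C₀) = 3.72 × 10^-3 M.
pH = −log(3.72 × 10^-3) = 2.43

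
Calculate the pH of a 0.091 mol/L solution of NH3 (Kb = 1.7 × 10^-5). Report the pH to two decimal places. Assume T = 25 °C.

pH = 11.09

NH3 + H2O ⇌ NH4+ + OH-
Kb = x²/(0.091 − x) = 1.7 × 10^-5
Since Kb ≪ C₀, x ≈ √(Kb·C₀) = 1.24 × 10^-3 M.
Check: 1.4% ionized — well under 5%, approximation valid.
pOH = −log(1.24 × 10^-3) = 2.91; pH = 14.00 − 2.91 = 11.09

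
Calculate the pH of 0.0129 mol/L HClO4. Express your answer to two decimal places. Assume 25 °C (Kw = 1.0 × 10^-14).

HClO4 is a strong acid and dissociates completely, so [H+] = 0.0129 M.
pH = -log(0.0129) = 1.89

pH = 1.89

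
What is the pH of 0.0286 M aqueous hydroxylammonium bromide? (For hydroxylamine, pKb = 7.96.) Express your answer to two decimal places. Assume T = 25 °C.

pH = 3.79

NH3OH+ is the conjugate acid of the weak base NH2OH.
Kb = 10^(−7.96) = 1.10 × 10^-8
Ka = Kw/Kb = 1.0×10^-14 / 1.10 × 10^-8 = 9.09 × 10^-7
Ka = [H+]²/(0.0286 − [H+]) = 9.09 × 10^-7
Since Ka ≪ C₀, [H+] ≈ √(Ka·C₀) = 1.61 × 10^-4 M.
([H+]/C₀ = 0.56% < 5%, so the approximation holds.)
pH = −log(1.61 × 10^-4) = 3.79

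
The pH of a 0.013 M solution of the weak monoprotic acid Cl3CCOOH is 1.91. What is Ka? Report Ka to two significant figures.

[H+] = 10^(-1.91) = 1.23 × 10^-2 M
At equilibrium [HA] = 0.013 − 1.23 × 10^-2 = 7.00 × 10^-4 M
Ka = [H+][A-]/[HA] = (1.23 × 10^-2)² / 7.00 × 10^-4 = 2.2 × 10^-1

Ka = 2.2 × 10^-1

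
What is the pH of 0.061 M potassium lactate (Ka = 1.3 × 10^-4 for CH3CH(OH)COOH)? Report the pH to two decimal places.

CH3CH(OH)COO- is the conjugate base of the weak acid CH3CH(OH)COOH.
Kb = Kw/Ka = 1.0×10^-14 / 1.3 × 10^-4 = 7.69 × 10^-11
Let x = [OH-] at equilibrium. Kb = x²/(0.061 − x).
Since Kb ≪ C₀, x ≈ √(Kb·C₀) = 2.17 × 10^-6 M.
(x/C₀ = 0.0036% < 5%, so the approximation holds.)
pOH = −log(2.17 × 10^-6) = 5.66; pH = 14.00 − 5.66 = 8.34

pH = 8.34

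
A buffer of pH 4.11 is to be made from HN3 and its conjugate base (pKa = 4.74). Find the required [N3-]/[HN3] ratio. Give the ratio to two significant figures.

ratio = 0.23

pH = pKa + log(r) ⇒ log(r) = 4.11 − 4.74 = -0.63
r = [N3-]/[HN3] = 10^(-0.63) = 0.234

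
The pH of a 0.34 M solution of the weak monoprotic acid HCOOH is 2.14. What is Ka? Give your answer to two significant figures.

[H+] = 10^(-2.14) = 7.24 × 10^-3 M
At equilibrium [HA] = 0.34 − 7.24 × 10^-3 = 3.33 × 10^-1 M
Ka = [H+][A-]/[HA] = (7.24 × 10^-3)² / 3.33 × 10^-1 = 1.6 × 10^-4

Ka = 1.6 × 10^-4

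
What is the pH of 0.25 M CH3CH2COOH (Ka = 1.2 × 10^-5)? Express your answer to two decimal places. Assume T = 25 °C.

CH3CH2COOH ⇌ CH3CH2COO- + H+
Let x = [H+] at equilibrium. Ka = x²/(0.25 − x).
Assume x ≪ 0.25: x ≈ √(1.2 × 10^-5 × 0.25) = 1.73 × 10^-3 M
pH = −log[H+] = −log(1.73 × 10^-3) = 2.76

pH = 2.76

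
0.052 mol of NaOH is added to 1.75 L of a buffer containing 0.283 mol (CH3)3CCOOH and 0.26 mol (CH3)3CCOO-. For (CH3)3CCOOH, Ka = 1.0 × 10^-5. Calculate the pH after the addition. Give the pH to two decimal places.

OH- converts (CH3)3CCOOH to (CH3)3CCOO-: (CH3)3CCOOH → 0.231 mol, (CH3)3CCOO- → 0.312 mol.
pKa = −log(1.0 × 10^-5) = 5.000
pH = pKa + log(n_(CH3)3CCOO-/n_(CH3)3CCOOH) = 5.000 + log(0.312/0.231) = 5.000 + (+0.131)

pH = 5.13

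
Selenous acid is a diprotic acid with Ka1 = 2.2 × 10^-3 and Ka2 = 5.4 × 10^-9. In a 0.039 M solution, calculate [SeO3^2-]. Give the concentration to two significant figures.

5.4 × 10^-9 M

First ionization gives [H+] ≈ [HSeO3-] = 8.23 × 10^-3 M.
Second step: Ka2 = [H+][SeO3^2-]/[HSeO3-] ≈ [SeO3^2-] (since [H+] ≈ [HSeO3-]).
So [SeO3^2-] ≈ Ka2.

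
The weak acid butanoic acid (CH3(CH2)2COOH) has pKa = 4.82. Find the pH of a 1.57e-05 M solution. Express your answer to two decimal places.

CH3(CH2)2COOH ⇌ CH3(CH2)2COO- + H+
Ka = 10^(−4.82) = 1.51 × 10^-5
Ka = x²/(1.57e-05 − x) = 1.51 × 10^-5
x is not negligible relative to C₀; solve x² + 1.51e-05·x − 2.37e-10 = 0.
x = (−Ka + √(Ka² + 4·Ka·C₀))/2 = 9.60 × 10^-6 M
pH = −log(9.60 × 10^-6) = 5.02

pH = 5.02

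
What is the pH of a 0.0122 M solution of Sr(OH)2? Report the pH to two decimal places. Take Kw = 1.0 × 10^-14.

pH = 12.39

Sr(OH)2 is a strong base (each formula unit releases 2 OH-); [OH-] = 0.0244 M.
pOH = -log(0.0244) = 1.61
pH = 14.00 - 1.61 = 12.39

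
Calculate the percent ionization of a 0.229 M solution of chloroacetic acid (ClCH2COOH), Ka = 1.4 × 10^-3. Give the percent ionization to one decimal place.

7.5%

ClCH2COOH ⇌ ClCH2COO- + H+; let x = [H+] at equilibrium.
Solve x² + 0.0014x − 0.000321 = 0 → x = 1.72 × 10^-2 M
% ionization = x/C₀ × 100% = 1.72 × 10^-2/0.229 × 100% = 7.5%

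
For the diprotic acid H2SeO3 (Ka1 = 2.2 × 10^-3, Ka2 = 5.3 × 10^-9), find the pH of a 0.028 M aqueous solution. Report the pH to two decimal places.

pH = 2.17

Ka1 ≫ Ka2, so treat the first dissociation as the only significant source of H+.
Ka1 = x²/(0.028 − x) = 2.2 × 10^-3
Solving the quadratic: x = (−Ka1 + √(Ka1² + 4·Ka1·C₀))/2 = 6.83 × 10^-3 M
pH = −log(6.83 × 10^-3) = 2.17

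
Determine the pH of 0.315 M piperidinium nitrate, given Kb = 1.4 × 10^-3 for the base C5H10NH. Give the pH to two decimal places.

pH = 5.82

C5H10NH2+ is the conjugate acid of the weak base C5H10NH.
Ka = Kw/Kb = 1.0×10^-14 / 1.4 × 10^-3 = 7.14 × 10^-12
From the ICE table, Ka = x²/(0.315 − x) = 7.14 × 10^-12.
Since Ka ≪ C₀, x ≈ √(Ka·C₀) = 1.50 × 10^-6 M.
pH = −log(1.50 × 10^-6) = 5.82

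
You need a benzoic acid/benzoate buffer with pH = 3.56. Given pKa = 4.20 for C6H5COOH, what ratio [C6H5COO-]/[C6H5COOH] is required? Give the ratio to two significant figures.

ratio = 0.23

pH = pKa + log(r) ⇒ log(r) = 3.56 − 4.20 = -0.64
r = [C6H5COO-]/[C6H5COOH] = 10^(-0.64) = 0.229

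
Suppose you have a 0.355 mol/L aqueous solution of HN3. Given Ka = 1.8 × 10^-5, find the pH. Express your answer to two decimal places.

HN3 ⇌ N3- + H+
From the ICE table, Ka = x²/(0.355 − x) = 1.8 × 10^-5.
Neglecting x in the denominator: x = √(1.8 × 10^-5 × 0.355) = 2.53 × 10^-3 M
(x/C₀ = 0.71% < 5%, so the approximation holds.)
pH = −log[H+] = −log(2.53 × 10^-3) = 2.60

pH = 2.60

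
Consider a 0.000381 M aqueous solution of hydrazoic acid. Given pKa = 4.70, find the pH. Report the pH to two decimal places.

HN3 ⇌ N3- + H+
Ka = 10^(−4.70) = 2.00 × 10^-5
Ka = [H+]²/(0.000381 − [H+]) = 2.00 × 10^-5
The 5% rule fails; solving [H+]² + Ka·[H+] − Ka·C₀ = 0 exactly:
[H+] = (−Ka + √(Ka² + 4·Ka·C₀))/2 = 7.79 × 10^-5 M
pH = −log(7.79 × 10^-5) = 4.11

pH = 4.11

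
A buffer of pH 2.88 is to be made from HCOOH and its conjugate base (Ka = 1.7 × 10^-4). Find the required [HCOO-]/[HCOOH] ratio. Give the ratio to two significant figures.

ratio = 0.13

pKa = -log(1.7 × 10^-4) = 3.770
pH = pKa + log(r) ⇒ log(r) = 2.88 − 3.770 = -0.890
r = [HCOO-]/[HCOOH] = 10^(-0.890) = 0.129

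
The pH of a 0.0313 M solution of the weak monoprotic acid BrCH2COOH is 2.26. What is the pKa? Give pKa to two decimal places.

[H+] = 10^(-2.26) = 5.50 × 10^-3 M
At equilibrium [HA] = 0.0313 − 5.50 × 10^-3 = 2.58 × 10^-2 M
Ka = [H+][A-]/[HA] = (5.50 × 10^-3)² / 2.58 × 10^-2 = 1.17 × 10^-3
pKa = -log(1.17 × 10^-3) = 2.93

pKa = 2.93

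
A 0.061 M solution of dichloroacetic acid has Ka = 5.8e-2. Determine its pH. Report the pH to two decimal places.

pH = 1.43

Cl2CHCOOH ⇌ Cl2CHCOO- + H+
Let x = [H+] at equilibrium. Ka = x²/(0.061 − x).
x is not negligible relative to C₀; solve x² + 0.058·x − 0.00354 = 0.
x = (−Ka + √(Ka² + 4·Ka·C₀))/2 = 3.72 × 10^-2 M
pH = −log[H+] = −log(3.72 × 10^-2) = 1.43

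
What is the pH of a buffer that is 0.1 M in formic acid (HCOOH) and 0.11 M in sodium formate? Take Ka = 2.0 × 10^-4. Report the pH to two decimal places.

pKa = −log(2.0 × 10^-4) = 3.699
Henderson–Hasselbalch: pH = pKa + log([HCOO-]/[HCOOH]) = 3.699 + log(0.11/0.1)
pH = 3.699 + (+0.041) = 3.74

pH = 3.74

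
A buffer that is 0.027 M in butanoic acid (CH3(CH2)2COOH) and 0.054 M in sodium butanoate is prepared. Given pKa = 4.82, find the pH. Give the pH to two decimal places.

pH = pKa + log([A⁻]/[HA]) = 4.82 + log(0.054/0.027)
pH = 4.82 + (+0.301) = 5.12

pH = 5.12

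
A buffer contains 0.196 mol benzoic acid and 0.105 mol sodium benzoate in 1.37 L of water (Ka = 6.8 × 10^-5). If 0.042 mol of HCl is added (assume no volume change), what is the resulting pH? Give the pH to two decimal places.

After neutralization: n(C6H5COOH) = 0.238 mol, n(C6H5COO-) = 0.063 mol.
pKa = −log(6.8 × 10^-5) = 4.167
Henderson–Hasselbalch with mole ratio 0.063/0.238: pH = 4.167 + (-0.577)

pH = 3.59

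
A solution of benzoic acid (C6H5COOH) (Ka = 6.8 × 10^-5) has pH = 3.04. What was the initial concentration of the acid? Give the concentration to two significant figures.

[H+] = 10^(-3.04) = 9.12 × 10^-4 M = x
Ka = x²/(C₀ − x) ⇒ C₀ = x + x²/Ka
C₀ = 9.12 × 10^-4 + (9.12 × 10^-4)²/(6.8 × 10^-5) = 1.31 × 10^-2 M

C₀ = 1.3 × 10^-2 M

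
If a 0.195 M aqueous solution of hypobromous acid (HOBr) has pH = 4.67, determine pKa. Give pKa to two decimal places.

pKa = 8.63

[H+] = 10^(-4.67) = 2.14 × 10^-5 M
At equilibrium [HA] = 0.195 − 2.14 × 10^-5 = 1.95 × 10^-1 M
Ka = [H+][A-]/[HA] = (2.14 × 10^-5)² / 1.95 × 10^-1 = 2.35 × 10^-9
pKa = -log(2.35 × 10^-9) = 8.63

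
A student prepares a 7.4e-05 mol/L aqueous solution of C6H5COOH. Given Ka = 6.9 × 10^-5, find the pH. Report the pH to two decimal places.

C6H5COOH ⇌ C6H5COO- + H+
Ka = [H+]²/(7.4e-05 − [H+]) = 6.9 × 10^-5
[H+] is not negligible relative to C₀; solve [H+]² + 6.9e-05·[H+] − 5.11e-09 = 0.
[H+] = (−Ka + √(Ka² + 4·Ka·C₀))/2 = 4.48 × 10^-5 M
pH = −log[H+] = −log(4.48 × 10^-5) = 4.35

pH = 4.35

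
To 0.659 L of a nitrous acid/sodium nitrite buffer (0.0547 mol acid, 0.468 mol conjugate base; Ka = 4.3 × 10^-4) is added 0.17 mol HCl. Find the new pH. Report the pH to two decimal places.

Added H+ converts NO2- to HNO2: HNO2 → 0.225 mol, NO2- → 0.298 mol.
pKa = −log(4.3 × 10^-4) = 3.367
pH = pKa + log([A⁻]/[HA]) = 3.367 + log(0.298/0.225) = 3.367 +0.122

pH = 3.49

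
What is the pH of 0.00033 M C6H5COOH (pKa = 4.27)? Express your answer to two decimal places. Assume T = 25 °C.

C6H5COOH ⇌ C6H5COO- + H+
Ka = 10^(−4.27) = 5.37 × 10^-5
From the ICE table, Ka = [H+]²/(0.00033 − [H+]) = 5.37 × 10^-5.
Here C₀/Ka ≈ 6.15, so the small-[H+] approximation fails. Use the quadratic:
[H+] = [−5.37e-05 + √(5.37e-05² + 7.09e-08)]/2 = 1.09 × 10^-4 M
pH = −log(1.09 × 10^-4) = 3.96

pH = 3.96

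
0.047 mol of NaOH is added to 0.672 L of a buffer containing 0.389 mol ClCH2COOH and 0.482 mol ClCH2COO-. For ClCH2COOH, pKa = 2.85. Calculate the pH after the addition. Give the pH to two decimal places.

After neutralization: n(ClCH2COOH) = 0.342 mol, n(ClCH2COO-) = 0.529 mol.
pH = pKa + log([A⁻]/[HA]) = 2.85 + log(0.529/0.342) = 2.85 +0.189

pH = 3.04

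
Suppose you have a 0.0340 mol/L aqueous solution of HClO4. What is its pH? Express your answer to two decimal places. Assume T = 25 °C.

HClO4 is a strong acid and dissociates completely, so [H+] = 0.0340 M.
pH = -log(0.034) = 1.47

pH = 1.47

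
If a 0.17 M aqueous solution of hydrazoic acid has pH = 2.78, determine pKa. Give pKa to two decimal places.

pKa = 4.79

[H+] = 10^(-2.78) = 1.66 × 10^-3 M
At equilibrium [HA] = 0.17 − 1.66 × 10^-3 = 1.68 × 10^-1 M
Ka = [H+][A-]/[HA] = (1.66 × 10^-3)² / 1.68 × 10^-1 = 1.64 × 10^-5
pKa = -log(1.64 × 10^-5) = 4.79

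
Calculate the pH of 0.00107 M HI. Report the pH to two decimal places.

HI is a strong acid and dissociates completely, so [H+] = 0.00107 M.
pH = -log(0.00107) = 2.97

pH = 2.97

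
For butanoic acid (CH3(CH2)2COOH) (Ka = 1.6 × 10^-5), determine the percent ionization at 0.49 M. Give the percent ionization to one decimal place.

CH3(CH2)2COOH ⇌ CH3(CH2)2COO- + H+; let x = [H+] at equilibrium.
x ≈ √(Ka·C₀) = √(1.6 × 10^-5 × 0.49) = 2.80 × 10^-3 M
Fraction ionized = 2.80 × 10^-3 / 0.49 = 0.0057 → 0.6%

0.6%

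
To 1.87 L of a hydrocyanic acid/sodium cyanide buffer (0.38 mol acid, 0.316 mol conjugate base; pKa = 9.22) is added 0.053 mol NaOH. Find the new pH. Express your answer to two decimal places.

pH = 9.27

OH- converts HCN to CN-: HCN → 0.327 mol, CN- → 0.369 mol.
pH = pKa + log([A⁻]/[HA]) = 9.22 + log(0.369/0.327) = 9.22 +0.052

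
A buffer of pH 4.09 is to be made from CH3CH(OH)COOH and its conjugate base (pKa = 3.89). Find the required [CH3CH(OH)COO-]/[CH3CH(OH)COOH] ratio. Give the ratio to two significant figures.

ratio = 1.6

pH = pKa + log(r) ⇒ log(r) = 4.09 − 3.89 = +0.20
r = [CH3CH(OH)COO-]/[CH3CH(OH)COOH] = 10^(+0.20) = 1.58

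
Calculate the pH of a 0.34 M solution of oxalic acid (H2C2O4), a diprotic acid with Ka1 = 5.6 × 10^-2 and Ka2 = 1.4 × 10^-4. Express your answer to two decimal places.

pH = 0.95

Since Ka1 ≫ Ka2, the first ionization dominates [H+].
Ka1 = x²/(0.34 − x) = 5.6 × 10^-2
Solving the quadratic: x = (−Ka1 + √(Ka1² + 4·Ka1·C₀))/2 = 1.13 × 10^-1 M
pH = −log(1.13 × 10^-1) = 0.95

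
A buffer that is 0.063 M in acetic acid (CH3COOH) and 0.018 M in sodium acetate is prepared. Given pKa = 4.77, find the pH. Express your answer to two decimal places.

pH = 4.23

Henderson–Hasselbalch: pH = pKa + log([CH3COO-]/[CH3COOH]) = 4.77 + log(0.018/0.063)
pH = 4.77 + (-0.544) = 4.23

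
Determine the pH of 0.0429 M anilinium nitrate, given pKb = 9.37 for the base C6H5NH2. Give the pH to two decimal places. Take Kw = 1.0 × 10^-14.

C6H5NH3+ is the conjugate acid of the weak base C6H5NH2.
Kb = 10^(−9.37) = 4.27 × 10^-10
Ka = Kw/Kb = 1.0×10^-14 / 4.27 × 10^-10 = 2.34 × 10^-5
From the ICE table, Ka = x²/(0.0429 − x) = 2.34 × 10^-5.
Neglecting x in the denominator: x = √(2.34 × 10^-5 × 0.0429) = 1.00 × 10^-3 M
Check: 2.3% ionized — well under 5%, approximation valid.
pH = −log(1.00 × 10^-3) = 3.00

pH = 3.00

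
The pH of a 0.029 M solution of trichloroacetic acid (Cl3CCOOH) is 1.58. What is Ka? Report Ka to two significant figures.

[H+] = 10^(-1.58) = 2.63 × 10^-2 M
At equilibrium [HA] = 0.029 − 2.63 × 10^-2 = 2.70 × 10^-3 M
Ka = [H+][A-]/[HA] = (2.63 × 10^-2)² / 2.70 × 10^-3 = 2.6 × 10^-1

Ka = 2.6 × 10^-1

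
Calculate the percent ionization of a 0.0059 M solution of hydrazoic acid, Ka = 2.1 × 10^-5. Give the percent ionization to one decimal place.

5.8%

HN3 ⇌ N3- + H+; let x = [H+] at equilibrium.
Solve x² + 2.1e-05x − 1.24e-07 = 0 → x = 3.42 × 10^-4 M
% ionization = x/C₀ × 100% = 3.42 × 10^-4/0.0059 × 100% = 5.8%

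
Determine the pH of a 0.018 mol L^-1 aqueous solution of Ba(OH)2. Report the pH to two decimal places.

Ba(OH)2 is a strong base (each formula unit releases 2 OH-); [OH-] = 0.036 M.
pOH = -log(0.036) = 1.44
pH = 14.00 - 1.44 = 12.56

pH = 12.56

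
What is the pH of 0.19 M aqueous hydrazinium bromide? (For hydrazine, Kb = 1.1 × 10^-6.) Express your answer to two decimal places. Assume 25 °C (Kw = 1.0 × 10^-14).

pH = 4.38

N2H5+ is the conjugate acid of the weak base N2H4.
Ka = Kw/Kb = 1.0×10^-14 / 1.1 × 10^-6 = 9.09 × 10^-9
Let x = [H+] at equilibrium. Ka = x²/(0.19 − x).
Neglecting x in the denominator: x = √(9.09 × 10^-9 × 0.19) = 4.16 × 10^-5 M
Check: 0.022% ionized — well under 5%, approximation valid.
pH = −log[H+] = −log(4.16 × 10^-5) = 4.38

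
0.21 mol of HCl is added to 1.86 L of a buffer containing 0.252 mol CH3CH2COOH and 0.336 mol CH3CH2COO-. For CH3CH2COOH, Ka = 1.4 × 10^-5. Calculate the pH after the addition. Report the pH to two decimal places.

Added H+ converts CH3CH2COO- to CH3CH2COOH: CH3CH2COOH → 0.462 mol, CH3CH2COO- → 0.126 mol.
pKa = −log(1.4 × 10^-5) = 4.854
Henderson–Hasselbalch with mole ratio 0.126/0.462: pH = 4.854 + (-0.564)

pH = 4.29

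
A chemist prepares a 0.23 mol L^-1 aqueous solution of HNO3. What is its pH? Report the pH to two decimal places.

pH = 0.64

HNO3 is a strong acid and dissociates completely, so [H+] = 0.23 M.
pH = -log(0.23) = 0.64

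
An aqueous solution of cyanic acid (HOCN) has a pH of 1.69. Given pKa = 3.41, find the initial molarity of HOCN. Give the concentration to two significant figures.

C₀ = 1.1 M

[H+] = 10^(-1.69) = 2.04 × 10^-2 M = x
Ka = 10^(−3.41) = 3.89 × 10^-4
Ka = x²/(C₀ − x) ⇒ C₀ = x + x²/Ka
C₀ = 2.04 × 10^-2 + (2.04 × 10^-2)²/(3.89 × 10^-4) = 1.09 M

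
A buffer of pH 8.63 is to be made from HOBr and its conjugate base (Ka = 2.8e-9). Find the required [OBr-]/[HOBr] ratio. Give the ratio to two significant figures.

ratio = 1.2

pKa = -log(2.8 × 10^-9) = 8.553
pH = pKa + log(r) ⇒ log(r) = 8.63 − 8.553 = +0.077
r = [OBr-]/[HOBr] = 10^(+0.077) = 1.19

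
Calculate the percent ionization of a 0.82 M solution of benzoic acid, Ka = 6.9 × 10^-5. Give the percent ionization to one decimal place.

C6H5COOH ⇌ C6H5COO- + H+; let x = [H+] at equilibrium.
x ≈ √(Ka·C₀) = √(6.9 × 10^-5 × 0.82) = 7.52 × 10^-3 M
Fraction ionized = 7.52 × 10^-3 / 0.82 = 0.0092 → 0.9%

0.9%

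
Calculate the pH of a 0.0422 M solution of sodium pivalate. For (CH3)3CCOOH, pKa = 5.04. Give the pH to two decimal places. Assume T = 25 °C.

pH = 8.83

(CH3)3CCOO- is the conjugate base of the weak acid (CH3)3CCOOH.
Ka = 10^(−5.04) = 9.12 × 10^-6
Kb = Kw/Ka = 1.0×10^-14 / 9.12 × 10^-6 = 1.10 × 10^-9
From the ICE table, Kb = [OH-]²/(0.0422 − [OH-]) = 1.10 × 10^-9.
Since Kb ≪ C₀, [OH-] ≈ √(Kb·C₀) = 6.81 × 10^-6 M.
pOH = −log(6.81 × 10^-6) = 5.17; pH = 14.00 − 5.17 = 8.83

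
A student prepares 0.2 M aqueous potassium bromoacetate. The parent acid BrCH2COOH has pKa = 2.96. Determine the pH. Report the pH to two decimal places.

BrCH2COO- is the conjugate base of the weak acid BrCH2COOH.
Ka = 10^(−2.96) = 1.10 × 10^-3
Kb = Kw/Ka = 1.0×10^-14 / 1.10 × 10^-3 = 9.09 × 10^-12
From the ICE table, Kb = x²/(0.2 − x) = 9.09 × 10^-12.
Since Kb ≪ C₀, x ≈ √(Kb·C₀) = 1.35 × 10^-6 M.
Check: 0.00067% ionized — well under 5%, approximation valid.
pOH = 5.87, so pH = 14.00 − pOH = 8.13

pH = 8.13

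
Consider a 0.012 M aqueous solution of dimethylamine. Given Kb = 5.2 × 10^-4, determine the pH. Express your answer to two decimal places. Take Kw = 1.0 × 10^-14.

pH = 11.35

(CH3)2NH + H2O ⇌ (CH3)2NH2+ + OH-
From the ICE table, Kb = [OH-]²/(0.012 − [OH-]) = 5.2 × 10^-4.
[OH-] is not negligible relative to C₀; solve [OH-]² + 0.00052·[OH-] − 6.24e-06 = 0.
[OH-] = [−0.00052 + √(0.00052² + 2.5e-05)]/2 = 2.25 × 10^-3 M
pOH = −log(2.25 × 10^-3) = 2.65; pH = 14.00 − 2.65 = 11.35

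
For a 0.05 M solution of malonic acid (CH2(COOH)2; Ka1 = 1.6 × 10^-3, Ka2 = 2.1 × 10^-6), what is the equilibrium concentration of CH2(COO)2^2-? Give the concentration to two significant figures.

2.1 × 10^-6 M

First ionization gives [H+] ≈ [CH2(COOH)COO-] = 8.18 × 10^-3 M.
Second step: Ka2 = [H+][CH2(COO)2^2-]/[CH2(COOH)COO-] ≈ [CH2(COO)2^2-] (since [H+] ≈ [CH2(COOH)COO-]).
So [CH2(COO)2^2-] ≈ Ka2.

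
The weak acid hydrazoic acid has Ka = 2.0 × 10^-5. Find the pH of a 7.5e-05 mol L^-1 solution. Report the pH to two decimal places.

pH = 4.52

HN3 ⇌ N3- + H+
Ka = [H+]²/(7.5e-05 − [H+]) = 2.0 × 10^-5
The 5% rule fails; solving [H+]² + Ka·[H+] − Ka·C₀ = 0 exactly:
[H+] = (−Ka + √(Ka² + 4·Ka·C₀))/2 = 3.00 × 10^-5 M
pH = −log[H+] = −log(3.00 × 10^-5) = 4.52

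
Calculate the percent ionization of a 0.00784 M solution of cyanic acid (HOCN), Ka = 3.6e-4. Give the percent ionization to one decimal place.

HOCN ⇌ OCN- + H+; let x = [H+] at equilibrium.
Ka = x²/(C₀ − x); solving the quadratic gives x = 1.51 × 10^-3 M.
Fraction ionized = 1.51 × 10^-3 / 0.00784 = 0.1926 → 19.3%

19.3%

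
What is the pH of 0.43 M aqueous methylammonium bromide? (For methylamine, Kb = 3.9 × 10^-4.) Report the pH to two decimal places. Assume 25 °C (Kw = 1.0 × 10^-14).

pH = 5.48

CH3NH3+ is the conjugate acid of the weak base CH3NH2.
Ka = Kw/Kb = 1.0×10^-14 / 3.9 × 10^-4 = 2.56 × 10^-11
Let x = [H+] at equilibrium. Ka = x²/(0.43 − x).
Assume x ≪ 0.43: x ≈ √(2.56 × 10^-11 × 0.43) = 3.32 × 10^-6 M
pH = −log(3.32 × 10^-6) = 5.48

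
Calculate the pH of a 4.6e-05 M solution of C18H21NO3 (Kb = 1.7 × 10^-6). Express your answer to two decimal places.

C18H21NO3 + H2O ⇌ C18H22NO3+ + OH-
Let x = [OH-] at equilibrium. Kb = x²/(4.6e-05 − x).
The 5% rule fails; solving x² + Kb·x − Kb·C₀ = 0 exactly:
x = (−Kb + √(Kb² + 4·Kb·C₀))/2 = 8.03 × 10^-6 M
pOH = −log(8.03 × 10^-6) = 5.10; pH = 14.00 − 5.10 = 8.90

pH = 8.90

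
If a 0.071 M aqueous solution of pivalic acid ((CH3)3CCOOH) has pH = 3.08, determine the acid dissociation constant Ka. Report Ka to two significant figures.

Ka = 9.9 × 10^-6

[H+] = 10^(-3.08) = 8.32 × 10^-4 M
At equilibrium [HA] = 0.071 − 8.32 × 10^-4 = 7.02 × 10^-2 M
Ka = [H+][A-]/[HA] = (8.32 × 10^-4)² / 7.02 × 10^-2 = 9.9 × 10^-6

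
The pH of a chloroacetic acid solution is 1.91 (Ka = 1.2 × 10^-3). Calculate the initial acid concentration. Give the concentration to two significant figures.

[H+] = 10^(-1.91) = 1.23 × 10^-2 M = x
Ka = x²/(C₀ − x) ⇒ C₀ = x + x²/Ka
C₀ = 1.23 × 10^-2 + (1.23 × 10^-2)²/(1.2 × 10^-3) = 1.38 × 10^-1 M

C₀ = 1.4 × 10^-1 M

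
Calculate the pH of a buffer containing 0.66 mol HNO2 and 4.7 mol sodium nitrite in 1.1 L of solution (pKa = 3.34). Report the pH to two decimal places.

pH = pKa + log([A⁻]/[HA]) = 3.34 + log(4.7/0.66)
pH = 3.34 + (+0.853) = 4.19

pH = 4.19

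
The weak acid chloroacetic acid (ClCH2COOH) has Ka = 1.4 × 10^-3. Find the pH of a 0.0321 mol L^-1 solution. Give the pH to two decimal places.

pH = 2.22

ClCH2COOH ⇌ ClCH2COO- + H+
Ka = x²/(0.0321 − x) = 1.4 × 10^-3
x is not negligible relative to C₀; solve x² + 0.0014·x − 4.49e-05 = 0.
x = [−0.0014 + √(0.0014² + 0.00018)]/2 = 6.04 × 10^-3 M
pH = −log(6.04 × 10^-3) = 2.22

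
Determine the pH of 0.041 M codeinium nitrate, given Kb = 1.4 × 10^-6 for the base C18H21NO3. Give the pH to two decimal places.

pH = 4.77

C18H22NO3+ is the conjugate acid of the weak base C18H21NO3.
Ka = Kw/Kb = 1.0×10^-14 / 1.4 × 10^-6 = 7.14 × 10^-9
Let x = [H+] at equilibrium. Ka = x²/(0.041 − x).
Assume x ≪ 0.041: x ≈ √(7.14 × 10^-9 × 0.041) = 1.71 × 10^-5 M
pH = −log[H+] = −log(1.71 × 10^-5) = 4.77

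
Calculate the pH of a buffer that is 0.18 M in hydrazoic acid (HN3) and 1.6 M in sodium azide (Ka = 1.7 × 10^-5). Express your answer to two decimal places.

pH = 5.72

pKa = −log(1.7 × 10^-5) = 4.770
pH = pKa + log([A⁻]/[HA]) = 4.770 + log(1.6/0.18)
pH = 4.770 + (+0.949) = 5.72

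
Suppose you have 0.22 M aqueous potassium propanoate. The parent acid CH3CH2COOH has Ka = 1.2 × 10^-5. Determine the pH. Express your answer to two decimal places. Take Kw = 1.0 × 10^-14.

pH = 9.13

CH3CH2COO- is the conjugate base of the weak acid CH3CH2COOH.
Kb = Kw/Ka = 1.0×10^-14 / 1.2 × 10^-5 = 8.33 × 10^-10
Kb = [OH-]²/(0.22 − [OH-]) = 8.33 × 10^-10
Assume [OH-] ≪ 0.22: [OH-] ≈ √(8.33 × 10^-10 × 0.22) = 1.35 × 10^-5 M
pOH = 4.87, so pH = 14.00 − pOH = 9.13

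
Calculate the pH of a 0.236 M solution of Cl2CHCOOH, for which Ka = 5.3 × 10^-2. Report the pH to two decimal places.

Cl2CHCOOH ⇌ Cl2CHCOO- + H+
Ka = x²/(0.236 − x) = 5.3 × 10^-2
The 5% rule fails; solving x² + Ka·x − Ka·C₀ = 0 exactly:
x = [−0.053 + √(0.053² + 0.05)]/2 = 8.84 × 10^-2 M
pH = −log[H+] = −log(8.84 × 10^-2) = 1.05

pH = 1.05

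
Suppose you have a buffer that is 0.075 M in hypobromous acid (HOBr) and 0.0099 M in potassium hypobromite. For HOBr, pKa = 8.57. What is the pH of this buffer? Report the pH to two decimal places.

pH = 7.69

pH = pKa + log([A⁻]/[HA]) = 8.57 + log(0.0099/0.075)
pH = 8.57 + (-0.879) = 7.69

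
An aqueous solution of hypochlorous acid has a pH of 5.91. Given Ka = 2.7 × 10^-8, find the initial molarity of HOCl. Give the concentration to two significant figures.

[H+] = 10^(-5.91) = 1.23 × 10^-6 M = x
Ka = x²/(C₀ − x) ⇒ C₀ = x + x²/Ka
C₀ = 1.23 × 10^-6 + (1.23 × 10^-6)²/(2.7 × 10^-8) = 5.73 × 10^-5 M

C₀ = 5.7 × 10^-5 M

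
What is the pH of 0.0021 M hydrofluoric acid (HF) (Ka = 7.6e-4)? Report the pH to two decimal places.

HF ⇌ F- + H+
Let x = [H+] at equilibrium. Ka = x²/(0.0021 − x).
x is not negligible relative to C₀; solve x² + 0.00076·x − 1.6e-06 = 0.
x = (−Ka + √(Ka² + 4·Ka·C₀))/2 = 9.39 × 10^-4 M
pH = −log(9.39 × 10^-4) = 3.03

pH = 3.03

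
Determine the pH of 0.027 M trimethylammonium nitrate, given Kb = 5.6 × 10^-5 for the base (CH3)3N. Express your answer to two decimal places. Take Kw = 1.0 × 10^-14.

pH = 5.66

(CH3)3NH+ is the conjugate acid of the weak base (CH3)3N.
Ka = Kw/Kb = 1.0×10^-14 / 5.6 × 10^-5 = 1.79 × 10^-10
Let x = [H+] at equilibrium. Ka = x²/(0.027 − x).
Since Ka ≪ C₀, x ≈ √(Ka·C₀) = 2.20 × 10^-6 M.
pH = −log[H+] = −log(2.20 × 10^-6) = 5.66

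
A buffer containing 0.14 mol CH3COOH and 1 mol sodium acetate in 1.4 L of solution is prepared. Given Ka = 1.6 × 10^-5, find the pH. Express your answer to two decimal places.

pKa = −log(1.6 × 10^-5) = 4.796
Using pH = pKa + log([base]/[acid]) with [base]/[acid] = 1/0.14:
pH = 4.796 + (+0.854) = 5.65

pH = 5.65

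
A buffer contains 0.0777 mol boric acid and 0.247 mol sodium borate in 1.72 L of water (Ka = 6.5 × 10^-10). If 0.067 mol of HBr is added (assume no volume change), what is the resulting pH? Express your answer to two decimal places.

pH = 9.28

Added H+ converts B(OH)4- to B(OH)3: B(OH)3 → 0.145 mol, B(OH)4- → 0.18 mol.
pKa = −log(6.5 × 10^-10) = 9.187
Henderson–Hasselbalch with mole ratio 0.18/0.145: pH = 9.187 + (+0.094)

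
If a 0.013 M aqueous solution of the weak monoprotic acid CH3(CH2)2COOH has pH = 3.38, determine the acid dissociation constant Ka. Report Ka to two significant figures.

[H+] = 10^(-3.38) = 4.17 × 10^-4 M
At equilibrium [HA] = 0.013 − 4.17 × 10^-4 = 1.26 × 10^-2 M
Ka = [H+][A-]/[HA] = (4.17 × 10^-4)² / 1.26 × 10^-2 = 1.4 × 10^-5

Ka = 1.4 × 10^-5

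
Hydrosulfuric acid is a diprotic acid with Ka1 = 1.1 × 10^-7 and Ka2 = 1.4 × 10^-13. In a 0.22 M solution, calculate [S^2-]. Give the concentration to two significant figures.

1.4 × 10^-13 M

First ionization gives [H+] ≈ [HS-] = 1.56 × 10^-4 M.
Second step: Ka2 = [H+][S^2-]/[HS-] ≈ [S^2-] (since [H+] ≈ [HS-]).
So [S^2-] ≈ Ka2.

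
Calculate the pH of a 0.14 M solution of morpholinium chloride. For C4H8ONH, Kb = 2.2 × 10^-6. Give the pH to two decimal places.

pH = 4.60

C4H8ONH2+ is the conjugate acid of the weak base C4H8ONH.
Ka = Kw/Kb = 1.0×10^-14 / 2.2 × 10^-6 = 4.55 × 10^-9
Ka = x²/(0.14 − x) = 4.55 × 10^-9
Neglecting x in the denominator: x = √(4.55 × 10^-9 × 0.14) = 2.52 × 10^-5 M
Check: 0.018% ionized — well under 5%, approximation valid.
pH = −log[H+] = −log(2.52 × 10^-5) = 4.60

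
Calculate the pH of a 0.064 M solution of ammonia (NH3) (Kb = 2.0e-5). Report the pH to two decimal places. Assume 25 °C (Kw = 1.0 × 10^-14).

pH = 11.05

NH3 + H2O ⇌ NH4+ + OH-
Kb = x²/(0.064 − x) = 2.0 × 10^-5
Assume x ≪ 0.064: x ≈ √(2.0 × 10^-5 × 0.064) = 1.13 × 10^-3 M
Check: 1.8% ionized — well under 5%, approximation valid.
pOH = −log(1.13 × 10^-3) = 2.95; pH = 14.00 − 2.95 = 11.05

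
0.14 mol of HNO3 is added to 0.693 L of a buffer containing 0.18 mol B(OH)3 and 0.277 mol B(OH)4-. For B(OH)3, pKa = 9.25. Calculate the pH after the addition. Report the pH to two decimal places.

pH = 8.88

After neutralization: n(B(OH)3) = 0.32 mol, n(B(OH)4-) = 0.137 mol.
Henderson–Hasselbalch with mole ratio 0.137/0.32: pH = 9.25 + (-0.368)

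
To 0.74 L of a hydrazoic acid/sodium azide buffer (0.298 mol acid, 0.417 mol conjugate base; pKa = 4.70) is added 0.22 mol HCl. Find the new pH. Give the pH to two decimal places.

pH = 4.28

Added H+ converts N3- to HN3: HN3 → 0.518 mol, N3- → 0.197 mol.
pH = pKa + log([A⁻]/[HA]) = 4.70 + log(0.197/0.518) = 4.70 -0.420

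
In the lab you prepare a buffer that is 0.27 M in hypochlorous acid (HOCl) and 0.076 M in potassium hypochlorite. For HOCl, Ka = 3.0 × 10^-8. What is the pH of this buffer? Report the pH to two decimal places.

pKa = −log(3.0 × 10^-8) = 7.523
Henderson–Hasselbalch: pH = pKa + log([OCl-]/[HOCl]) = 7.523 + log(0.076/0.27)
pH = 7.523 + (-0.551) = 6.97

pH = 6.97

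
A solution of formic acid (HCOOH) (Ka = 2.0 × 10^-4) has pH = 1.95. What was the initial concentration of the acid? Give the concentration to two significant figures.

[H+] = 10^(-1.95) = 1.12 × 10^-2 M = x
Ka = x²/(C₀ − x) ⇒ C₀ = x + x²/Ka
C₀ = 1.12 × 10^-2 + (1.12 × 10^-2)²/(2.0 × 10^-4) = 6.38 × 10^-1 M

C₀ = 6.4 × 10^-1 M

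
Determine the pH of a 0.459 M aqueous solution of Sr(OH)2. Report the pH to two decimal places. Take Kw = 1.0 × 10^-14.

pH = 13.96

Sr(OH)2 is a strong base (each formula unit releases 2 OH-); [OH-] = 0.918 M.
pOH = -log(0.918) = 0.04
pH = 14.00 - 0.04 = 13.96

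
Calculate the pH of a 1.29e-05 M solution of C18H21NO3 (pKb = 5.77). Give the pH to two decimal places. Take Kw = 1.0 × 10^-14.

pH = 8.59

C18H21NO3 + H2O ⇌ C18H22NO3+ + OH-
Kb = 10^(−5.77) = 1.70 × 10^-6
From the ICE table, Kb = [OH-]²/(1.29e-05 − [OH-]) = 1.70 × 10^-6.
Here C₀/Kb ≈ 7.59, so the small-[OH-] approximation fails. Use the quadratic:
[OH-] = (−Kb + √(Kb² + 4·Kb·C₀))/2 = 3.91 × 10^-6 M
pOH = −log(3.91 × 10^-6) = 5.41; pH = 14.00 − 5.41 = 8.59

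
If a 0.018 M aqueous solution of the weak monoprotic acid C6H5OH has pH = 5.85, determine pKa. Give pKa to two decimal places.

pKa = 9.96

[H+] = 10^(-5.85) = 1.41 × 10^-6 M
At equilibrium [HA] = 0.018 − 1.41 × 10^-6 = 1.80 × 10^-2 M
Ka = [H+][A-]/[HA] = (1.41 × 10^-6)² / 1.80 × 10^-2 = 1.10 × 10^-10
pKa = -log(1.10 × 10^-10) = 9.96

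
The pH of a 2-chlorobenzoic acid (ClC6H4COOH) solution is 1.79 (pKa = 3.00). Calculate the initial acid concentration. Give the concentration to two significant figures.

C₀ = 2.8 × 10^-1 M

[H+] = 10^(-1.79) = 1.62 × 10^-2 M = x
Ka = 10^(−3.00) = 1.00 × 10^-3
Ka = x²/(C₀ − x) ⇒ C₀ = x + x²/Ka
C₀ = 1.62 × 10^-2 + (1.62 × 10^-2)²/(1.00 × 10^-3) = 2.79 × 10^-1 M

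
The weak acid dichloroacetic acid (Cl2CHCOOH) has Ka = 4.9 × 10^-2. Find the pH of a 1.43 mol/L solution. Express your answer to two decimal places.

pH = 0.62

Cl2CHCOOH ⇌ Cl2CHCOO- + H+
From the ICE table, Ka = [H+]²/(1.43 − [H+]) = 4.9 × 10^-2.
[H+] is not negligible relative to C₀; solve [H+]² + 0.049·[H+] − 0.0701 = 0.
[H+] = [−0.049 + √(0.049² + 0.28)]/2 = 2.41 × 10^-1 M
pH = −log(2.41 × 10^-1) = 0.62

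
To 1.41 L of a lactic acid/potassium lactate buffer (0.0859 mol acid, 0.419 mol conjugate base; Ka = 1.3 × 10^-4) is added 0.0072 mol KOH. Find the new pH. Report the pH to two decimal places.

OH- converts CH3CH(OH)COOH to CH3CH(OH)COO-: CH3CH(OH)COOH → 0.0787 mol, CH3CH(OH)COO- → 0.426 mol.
pKa = −log(1.3 × 10^-4) = 3.886
Henderson–Hasselbalch with mole ratio 0.426/0.0787: pH = 3.886 + (+0.733)

pH = 4.62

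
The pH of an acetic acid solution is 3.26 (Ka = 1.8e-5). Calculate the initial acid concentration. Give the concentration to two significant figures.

[H+] = 10^(-3.26) = 5.50 × 10^-4 M = x
Ka = x²/(C₀ − x) ⇒ C₀ = x + x²/Ka
C₀ = 5.50 × 10^-4 + (5.50 × 10^-4)²/(1.8 × 10^-5) = 1.74 × 10^-2 M

C₀ = 1.7 × 10^-2 M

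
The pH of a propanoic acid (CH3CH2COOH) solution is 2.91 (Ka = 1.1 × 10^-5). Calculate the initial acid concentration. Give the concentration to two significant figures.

C₀ = 1.4 × 10^-1 M

[H+] = 10^(-2.91) = 1.23 × 10^-3 M = x
Ka = x²/(C₀ − x) ⇒ C₀ = x + x²/Ka
C₀ = 1.23 × 10^-3 + (1.23 × 10^-3)²/(1.1 × 10^-5) = 1.39 × 10^-1 M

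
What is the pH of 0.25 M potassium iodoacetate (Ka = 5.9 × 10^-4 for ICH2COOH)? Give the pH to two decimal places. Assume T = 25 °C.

pH = 8.31

ICH2COO- is the conjugate base of the weak acid ICH2COOH.
Kb = Kw/Ka = 1.0×10^-14 / 5.9 × 10^-4 = 1.69 × 10^-11
From the ICE table, Kb = [OH-]²/(0.25 − [OH-]) = 1.69 × 10^-11.
Assume [OH-] ≪ 0.25: [OH-] ≈ √(1.69 × 10^-11 × 0.25) = 2.06 × 10^-6 M
([OH-]/C₀ = 0.00082% < 5%, so the approximation holds.)
pOH = 5.69, so pH = 14.00 − pOH = 8.31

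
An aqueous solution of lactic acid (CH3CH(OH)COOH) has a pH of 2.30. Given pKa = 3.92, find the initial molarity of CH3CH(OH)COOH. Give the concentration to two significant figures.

C₀ = 2.1 × 10^-1 M

[H+] = 10^(-2.30) = 5.01 × 10^-3 M = x
Ka = 10^(−3.92) = 1.20 × 10^-4
Ka = x²/(C₀ − x) ⇒ C₀ = x + x²/Ka
C₀ = 5.01 × 10^-3 + (5.01 × 10^-3)²/(1.20 × 10^-4) = 2.14 × 10^-1 M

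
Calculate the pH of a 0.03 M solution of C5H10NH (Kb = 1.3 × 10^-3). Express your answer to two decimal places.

C5H10NH + H2O ⇌ C5H10NH2+ + OH-
From the ICE table, Kb = [OH-]²/(0.03 − [OH-]) = 1.3 × 10^-3.
[OH-] is not negligible relative to C₀; solve [OH-]² + 0.0013·[OH-] − 3.9e-05 = 0.
[OH-] = [−0.0013 + √(0.0013² + 0.000156)]/2 = 5.63 × 10^-3 M
pOH = −log(5.63 × 10^-3) = 2.25; pH = 14.00 − 2.25 = 11.75

pH = 11.75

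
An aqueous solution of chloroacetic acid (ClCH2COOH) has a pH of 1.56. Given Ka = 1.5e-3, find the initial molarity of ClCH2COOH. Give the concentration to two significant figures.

[H+] = 10^(-1.56) = 2.75 × 10^-2 M = x
Ka = x²/(C₀ − x) ⇒ C₀ = x + x²/Ka
C₀ = 2.75 × 10^-2 + (2.75 × 10^-2)²/(1.5 × 10^-3) = 5.32 × 10^-1 M

C₀ = 5.3 × 10^-1 M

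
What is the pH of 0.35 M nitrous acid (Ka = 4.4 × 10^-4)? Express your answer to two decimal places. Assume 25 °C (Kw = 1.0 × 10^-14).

pH = 1.91

HNO2 ⇌ NO2- + H+
From the ICE table, Ka = x²/(0.35 − x) = 4.4 × 10^-4.
Since Ka ≪ C₀, x ≈ √(Ka·C₀) = 1.24 × 10^-2 M.
pH = −log[H+] = −log(1.24 × 10^-2) = 1.91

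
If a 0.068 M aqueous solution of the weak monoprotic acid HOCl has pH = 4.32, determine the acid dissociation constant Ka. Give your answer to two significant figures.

[H+] = 10^(-4.32) = 4.79 × 10^-5 M
At equilibrium [HA] = 0.068 − 4.79 × 10^-5 = 6.80 × 10^-2 M
Ka = [H+][A-]/[HA] = (4.79 × 10^-5)² / 6.80 × 10^-2 = 3.4 × 10^-8

Ka = 3.4 × 10^-8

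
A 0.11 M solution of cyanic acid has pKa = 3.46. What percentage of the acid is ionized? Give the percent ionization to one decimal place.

5.5%

HOCN ⇌ OCN- + H+; let x = [H+] at equilibrium.
Ka = 10^(−3.46) = 3.47 × 10^-4
Ka = x²/(C₀ − x); solving the quadratic gives x = 6.01 × 10^-3 M.
% ionization = x/C₀ × 100% = 6.01 × 10^-3/0.11 × 100% = 5.5%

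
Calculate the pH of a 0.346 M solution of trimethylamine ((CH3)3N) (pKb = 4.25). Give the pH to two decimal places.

(CH3)3N + H2O ⇌ (CH3)3NH+ + OH-
Kb = 10^(−4.25) = 5.62 × 10^-5
From the ICE table, Kb = [OH-]²/(0.346 − [OH-]) = 5.62 × 10^-5.
Neglecting [OH-] in the denominator: [OH-] = √(5.62 × 10^-5 × 0.346) = 4.41 × 10^-3 M
Check: 1.3% ionized — well under 5%, approximation valid.
pOH = 2.36, so pH = 14.00 − pOH = 11.64

pH = 11.64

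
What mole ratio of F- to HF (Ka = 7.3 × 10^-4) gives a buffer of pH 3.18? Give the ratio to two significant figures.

ratio = 1.1

pKa = -log(7.3 × 10^-4) = 3.137
pH = pKa + log(r) ⇒ log(r) = 3.18 − 3.137 = +0.043
r = [F-]/[HF] = 10^(+0.043) = 1.1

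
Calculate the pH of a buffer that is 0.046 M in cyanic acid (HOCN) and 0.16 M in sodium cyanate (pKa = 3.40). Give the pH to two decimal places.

pH = pKa + log([A⁻]/[HA]) = 3.40 + log(0.16/0.046)
pH = 3.40 + (+0.541) = 3.94

pH = 3.94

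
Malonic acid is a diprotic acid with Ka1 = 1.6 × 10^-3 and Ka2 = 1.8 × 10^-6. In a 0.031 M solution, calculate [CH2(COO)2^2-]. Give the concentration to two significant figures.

1.8 × 10^-6 M

First ionization gives [H+] ≈ [CH2(COOH)COO-] = 6.29 × 10^-3 M.
Second step: Ka2 = [H+][CH2(COO)2^2-]/[CH2(COOH)COO-] ≈ [CH2(COO)2^2-] (since [H+] ≈ [CH2(COOH)COO-]).
So [CH2(COO)2^2-] ≈ Ka2.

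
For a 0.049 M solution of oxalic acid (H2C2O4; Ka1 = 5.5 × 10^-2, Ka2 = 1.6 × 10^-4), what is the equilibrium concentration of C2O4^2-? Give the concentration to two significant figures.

First ionization gives [H+] ≈ [HC2O4-] = 3.12 × 10^-2 M.
Second step: Ka2 = [H+][C2O4^2-]/[HC2O4-] ≈ [C2O4^2-] (since [H+] ≈ [HC2O4-]).
So [C2O4^2-] ≈ Ka2.

1.6 × 10^-4 M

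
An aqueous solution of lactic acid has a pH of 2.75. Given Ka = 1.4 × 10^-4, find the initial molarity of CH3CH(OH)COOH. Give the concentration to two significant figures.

C₀ = 2.4 × 10^-2 M

[H+] = 10^(-2.75) = 1.78 × 10^-3 M = x
Ka = x²/(C₀ − x) ⇒ C₀ = x + x²/Ka
C₀ = 1.78 × 10^-3 + (1.78 × 10^-3)²/(1.4 × 10^-4) = 2.44 × 10^-2 M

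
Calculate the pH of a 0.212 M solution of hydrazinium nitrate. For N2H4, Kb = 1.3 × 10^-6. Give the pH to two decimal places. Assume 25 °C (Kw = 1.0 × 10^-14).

pH = 4.39

N2H5+ is the conjugate acid of the weak base N2H4.
Ka = Kw/Kb = 1.0×10^-14 / 1.3 × 10^-6 = 7.69 × 10^-9
Ka = [H+]²/(0.212 − [H+]) = 7.69 × 10^-9
Neglecting [H+] in the denominator: [H+] = √(7.69 × 10^-9 × 0.212) = 4.04 × 10^-5 M
Check: 0.019% ionized — well under 5%, approximation valid.
pH = −log[H+] = −log(4.04 × 10^-5) = 4.39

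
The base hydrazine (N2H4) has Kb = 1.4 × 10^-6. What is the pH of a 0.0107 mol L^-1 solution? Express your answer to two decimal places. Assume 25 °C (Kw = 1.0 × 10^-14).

pH = 10.09

N2H4 + H2O ⇌ N2H5+ + OH-
Kb = [OH-]²/(0.0107 − [OH-]) = 1.4 × 10^-6
Since Kb ≪ C₀, [OH-] ≈ √(Kb·C₀) = 1.22 × 10^-4 M.
Check: 1.1% ionized — well under 5%, approximation valid.
pOH = −log(1.22 × 10^-4) = 3.91; pH = 14.00 − 3.91 = 10.09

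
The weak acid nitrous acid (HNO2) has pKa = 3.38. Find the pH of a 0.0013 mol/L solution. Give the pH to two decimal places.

pH = 3.25

HNO2 ⇌ NO2- + H+
Ka = 10^(−3.38) = 4.17 × 10^-4
From the ICE table, Ka = [H+]²/(0.0013 − [H+]) = 4.17 × 10^-4.
Here C₀/Ka ≈ 3.12, so the small-[H+] approximation fails. Use the quadratic:
[H+] = (−Ka + √(Ka² + 4·Ka·C₀))/2 = 5.57 × 10^-4 M
pH = −log[H+] = −log(5.57 × 10^-4) = 3.25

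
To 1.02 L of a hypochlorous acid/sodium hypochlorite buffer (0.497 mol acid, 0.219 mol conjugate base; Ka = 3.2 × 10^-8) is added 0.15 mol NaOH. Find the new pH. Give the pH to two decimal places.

After neutralization: n(HOCl) = 0.347 mol, n(OCl-) = 0.369 mol.
pKa = −log(3.2 × 10^-8) = 7.495
Henderson–Hasselbalch with mole ratio 0.369/0.347: pH = 7.495 + (+0.027)

pH = 7.52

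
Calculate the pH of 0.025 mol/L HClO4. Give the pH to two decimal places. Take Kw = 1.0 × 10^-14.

HClO4 is a strong acid and dissociates completely, so [H+] = 0.025 M.
pH = -log(0.025) = 1.60

pH = 1.60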